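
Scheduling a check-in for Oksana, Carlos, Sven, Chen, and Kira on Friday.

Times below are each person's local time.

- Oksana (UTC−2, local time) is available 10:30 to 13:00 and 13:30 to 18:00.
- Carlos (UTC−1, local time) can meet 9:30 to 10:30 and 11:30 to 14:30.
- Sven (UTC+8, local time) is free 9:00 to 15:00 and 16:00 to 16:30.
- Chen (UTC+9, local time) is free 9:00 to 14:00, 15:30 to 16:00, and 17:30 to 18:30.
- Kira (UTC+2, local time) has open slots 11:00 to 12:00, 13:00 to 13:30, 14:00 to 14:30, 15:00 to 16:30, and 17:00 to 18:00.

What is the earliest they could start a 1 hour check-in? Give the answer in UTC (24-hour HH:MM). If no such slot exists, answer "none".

Oksana → UTC: 12:30–15:00, 15:30–20:00.
Carlos → UTC: 10:30–11:30, 12:30–15:30.
Sven → UTC: 01:00–07:00, 08:00–08:30.
Chen → UTC: 00:00–05:00, 06:30–07:00, 08:30–09:30.
Kira → UTC: 09:00–10:00, 11:00–11:30, 12:00–12:30, 13:00–14:30, 15:00–16:00.
Oksana ∩ Carlos: 12:30–15:00.
Oksana ∩ Carlos ∩ Sven: (none).
Oksana ∩ Carlos ∩ Sven ∩ Chen: (none).
Oksana ∩ Carlos ∩ Sven ∩ Chen ∩ Kira: (none).
Windows ≥ 60 min: (none).

none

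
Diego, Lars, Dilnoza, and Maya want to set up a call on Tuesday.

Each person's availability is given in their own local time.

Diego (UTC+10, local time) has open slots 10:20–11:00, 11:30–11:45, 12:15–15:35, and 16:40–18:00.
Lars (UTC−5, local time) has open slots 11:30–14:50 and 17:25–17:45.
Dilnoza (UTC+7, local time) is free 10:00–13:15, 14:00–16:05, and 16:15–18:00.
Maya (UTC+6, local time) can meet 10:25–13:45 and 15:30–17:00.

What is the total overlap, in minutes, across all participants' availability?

0 minutes

Diego → UTC: 00:20–01:00, 01:30–01:45, 02:15–05:35, 06:40–08:00.
Lars → UTC: 16:30–19:50, 22:25–22:45.
Dilnoza → UTC: 03:00–06:15, 07:00–09:05, 09:15–11:00.
Maya → UTC: 04:25–07:45, 09:30–11:00.
Diego ∩ Lars: (none).
Diego ∩ Lars ∩ Dilnoza: (none).
Diego ∩ Lars ∩ Dilnoza ∩ Maya: (none).
Total common minutes: 0.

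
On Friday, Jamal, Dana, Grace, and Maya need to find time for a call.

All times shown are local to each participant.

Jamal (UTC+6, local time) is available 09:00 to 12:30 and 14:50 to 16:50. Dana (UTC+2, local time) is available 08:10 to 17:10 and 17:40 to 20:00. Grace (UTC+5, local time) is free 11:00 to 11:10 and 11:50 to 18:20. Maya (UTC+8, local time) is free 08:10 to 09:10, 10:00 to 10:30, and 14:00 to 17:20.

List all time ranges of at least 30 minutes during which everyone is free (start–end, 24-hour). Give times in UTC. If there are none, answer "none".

08:50–09:20

Jamal → UTC: 03:00–06:30, 08:50–10:50.
Dana → UTC: 06:10–15:10, 15:40–18:00.
Grace → UTC: 06:00–06:10, 06:50–13:20.
Maya → UTC: 00:10–01:10, 02:00–02:30, 06:00–09:20.
Jamal ∩ Dana: 06:10–06:30, 08:50–10:50.
Jamal ∩ Dana ∩ Grace: 08:50–10:50.
Jamal ∩ Dana ∩ Grace ∩ Maya: 08:50–09:20.
Windows ≥ 30 min: 08:50–09:20.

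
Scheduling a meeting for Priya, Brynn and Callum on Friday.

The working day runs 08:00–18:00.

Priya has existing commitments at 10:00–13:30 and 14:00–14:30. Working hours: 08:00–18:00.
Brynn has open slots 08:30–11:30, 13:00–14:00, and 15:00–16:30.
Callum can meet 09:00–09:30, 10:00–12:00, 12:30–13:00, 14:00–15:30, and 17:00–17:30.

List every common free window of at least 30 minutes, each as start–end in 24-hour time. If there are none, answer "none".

09:00–09:30, 15:00–15:30

Priya free within 08:00–18:00: 08:00–10:00, 13:30–14:00, 14:30–18:00.
Priya ∩ Brynn: 08:30–10:00, 13:30–14:00, 15:00–16:30.
Priya ∩ Brynn ∩ Callum: 09:00–09:30, 15:00–15:30.
Windows ≥ 30 min: 09:00–09:30, 15:00–15:30.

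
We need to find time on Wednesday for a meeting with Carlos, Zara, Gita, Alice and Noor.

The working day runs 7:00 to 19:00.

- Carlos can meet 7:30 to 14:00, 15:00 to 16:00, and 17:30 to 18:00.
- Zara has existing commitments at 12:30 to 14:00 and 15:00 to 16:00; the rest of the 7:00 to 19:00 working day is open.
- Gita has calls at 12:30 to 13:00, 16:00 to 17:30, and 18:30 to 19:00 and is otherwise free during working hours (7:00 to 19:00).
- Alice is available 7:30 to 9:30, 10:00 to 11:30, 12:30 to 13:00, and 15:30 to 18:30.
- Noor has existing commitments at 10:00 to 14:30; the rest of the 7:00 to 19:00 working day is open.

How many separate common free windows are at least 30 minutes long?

Zara free within 07:00–19:00: 07:00–12:30, 14:00–15:00, 16:00–19:00.
Gita free within 07:00–19:00: 07:00–12:30, 13:00–16:00, 17:30–18:30.
Noor free within 07:00–19:00: 07:00–10:00, 14:30–19:00.
Carlos ∩ Zara: 07:30–12:30, 17:30–18:00.
Carlos ∩ Zara ∩ Gita: 07:30–12:30, 17:30–18:00.
Carlos ∩ Zara ∩ Gita ∩ Alice: 07:30–09:30, 10:00–11:30, 17:30–18:00.
Carlos ∩ Zara ∩ Gita ∩ Alice ∩ Noor: 07:30–09:30, 17:30–18:00.
Windows ≥ 30 min: 07:30–09:30, 17:30–18:00.
That's 2 windows.

2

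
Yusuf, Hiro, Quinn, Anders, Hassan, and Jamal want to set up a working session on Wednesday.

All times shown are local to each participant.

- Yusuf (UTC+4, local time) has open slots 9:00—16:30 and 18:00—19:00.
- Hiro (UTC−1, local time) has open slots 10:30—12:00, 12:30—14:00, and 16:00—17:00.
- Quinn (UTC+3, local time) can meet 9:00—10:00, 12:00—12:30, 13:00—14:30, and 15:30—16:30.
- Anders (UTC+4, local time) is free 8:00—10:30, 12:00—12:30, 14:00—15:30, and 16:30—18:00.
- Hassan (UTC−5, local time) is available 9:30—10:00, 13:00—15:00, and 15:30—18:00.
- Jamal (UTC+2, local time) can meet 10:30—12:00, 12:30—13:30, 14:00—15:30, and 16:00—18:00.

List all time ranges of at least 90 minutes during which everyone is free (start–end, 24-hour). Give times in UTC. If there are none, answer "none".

none

Yusuf → UTC: 05:00–12:30, 14:00–15:00.
Hiro → UTC: 11:30–13:00, 13:30–15:00, 17:00–18:00.
Quinn → UTC: 06:00–07:00, 09:00–09:30, 10:00–11:30, 12:30–13:30.
Anders → UTC: 04:00–06:30, 08:00–08:30, 10:00–11:30, 12:30–14:00.
Hassan → UTC: 14:30–15:00, 18:00–20:00, 20:30–23:00.
Jamal → UTC: 08:30–10:00, 10:30–11:30, 12:00–13:30, 14:00–16:00.
Yusuf ∩ Hiro: 11:30–12:30, 14:00–15:00.
Yusuf ∩ Hiro ∩ Quinn: (none).
Yusuf ∩ Hiro ∩ Quinn ∩ Anders: (none).
Yusuf ∩ Hiro ∩ Quinn ∩ Anders ∩ Hassan: (none).
Yusuf ∩ Hiro ∩ Quinn ∩ Anders ∩ Hassan ∩ Jamal: (none).
Windows ≥ 90 min: (none).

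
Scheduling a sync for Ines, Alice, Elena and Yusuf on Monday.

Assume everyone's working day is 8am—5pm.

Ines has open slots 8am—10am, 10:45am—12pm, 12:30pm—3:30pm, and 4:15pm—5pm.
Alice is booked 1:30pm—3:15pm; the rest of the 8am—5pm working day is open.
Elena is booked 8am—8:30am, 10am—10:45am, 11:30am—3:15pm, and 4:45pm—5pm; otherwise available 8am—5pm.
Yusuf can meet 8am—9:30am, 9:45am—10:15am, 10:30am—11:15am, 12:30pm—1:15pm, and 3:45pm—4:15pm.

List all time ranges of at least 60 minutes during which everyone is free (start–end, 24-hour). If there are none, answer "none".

08:30–09:30

Alice free within 08:00–17:00: 08:00–13:30, 15:15–17:00.
Elena free within 08:00–17:00: 08:30–10:00, 10:45–11:30, 15:15–16:45.
Ines ∩ Alice: 08:00–10:00, 10:45–12:00, 12:30–13:30, 15:15–15:30, 16:15–17:00.
Ines ∩ Alice ∩ Elena: 08:30–10:00, 10:45–11:30, 15:15–15:30, 16:15–16:45.
Ines ∩ Alice ∩ Elena ∩ Yusuf: 08:30–09:30, 09:45–10:00, 10:45–11:15.
Windows ≥ 60 min: 08:30–09:30.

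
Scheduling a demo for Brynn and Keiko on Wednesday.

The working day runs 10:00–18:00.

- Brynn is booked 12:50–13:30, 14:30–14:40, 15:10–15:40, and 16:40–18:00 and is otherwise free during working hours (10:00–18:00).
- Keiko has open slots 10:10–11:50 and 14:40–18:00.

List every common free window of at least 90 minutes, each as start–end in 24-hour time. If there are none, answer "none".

Brynn free within 10:00–18:00: 10:00–12:50, 13:30–14:30, 14:40–15:10, 15:40–16:40.
Brynn ∩ Keiko: 10:10–11:50, 14:40–15:10, 15:40–16:40.
Windows ≥ 90 min: 10:10–11:50.

10:10–11:50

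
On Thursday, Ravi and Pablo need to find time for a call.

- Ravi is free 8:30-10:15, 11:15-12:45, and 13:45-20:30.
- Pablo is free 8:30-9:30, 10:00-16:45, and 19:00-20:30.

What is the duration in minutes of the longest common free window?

Ravi ∩ Pablo: 08:30–09:30, 10:00–10:15, 11:15–12:45, 13:45–16:45, 19:00–20:30.
Common window lengths: 60, 15, 90, 180, 90 min; longest is 180.

180 minutes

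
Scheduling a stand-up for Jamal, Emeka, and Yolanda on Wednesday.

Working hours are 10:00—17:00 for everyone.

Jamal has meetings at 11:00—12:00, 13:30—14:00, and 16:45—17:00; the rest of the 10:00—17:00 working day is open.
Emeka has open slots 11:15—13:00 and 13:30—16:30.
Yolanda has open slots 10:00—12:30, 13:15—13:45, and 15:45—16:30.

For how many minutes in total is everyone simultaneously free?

Jamal free within 10:00–17:00: 10:00–11:00, 12:00–13:30, 14:00–16:45.
Jamal ∩ Emeka: 12:00–13:00, 14:00–16:30.
Jamal ∩ Emeka ∩ Yolanda: 12:00–12:30, 15:45–16:30.
Total common minutes: 30 + 45 = 75.

75 minutes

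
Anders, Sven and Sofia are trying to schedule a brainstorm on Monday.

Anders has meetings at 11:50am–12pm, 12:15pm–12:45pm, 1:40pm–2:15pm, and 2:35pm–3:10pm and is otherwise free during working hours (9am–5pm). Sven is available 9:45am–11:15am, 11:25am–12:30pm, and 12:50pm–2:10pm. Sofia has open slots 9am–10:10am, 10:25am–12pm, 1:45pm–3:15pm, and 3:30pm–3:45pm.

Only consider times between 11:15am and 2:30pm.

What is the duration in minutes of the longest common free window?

25 minutes

Anders free within 09:00–17:00: 09:00–11:50, 12:00–12:15, 12:45–13:40, 14:15–14:35, 15:10–17:00.
Anders ∩ Sven: 09:45–11:15, 11:25–11:50, 12:00–12:15, 12:50–13:40.
Anders ∩ Sven ∩ Sofia: 09:45–10:10, 10:25–11:15, 11:25–11:50.
Restricted to 11:15–14:30: 11:25–11:50.
Single common window of 25 minutes.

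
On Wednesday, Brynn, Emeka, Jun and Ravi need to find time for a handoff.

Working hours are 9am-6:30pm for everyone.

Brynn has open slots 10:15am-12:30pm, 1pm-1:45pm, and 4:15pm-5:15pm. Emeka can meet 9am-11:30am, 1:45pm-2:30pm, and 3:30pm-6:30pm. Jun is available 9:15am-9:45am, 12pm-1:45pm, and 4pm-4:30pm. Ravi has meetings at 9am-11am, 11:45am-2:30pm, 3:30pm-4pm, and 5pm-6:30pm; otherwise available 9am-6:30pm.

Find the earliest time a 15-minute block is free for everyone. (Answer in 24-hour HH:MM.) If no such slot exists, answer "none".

Ravi free within 09:00–18:30: 11:00–11:45, 14:30–15:30, 16:00–17:00.
Brynn ∩ Emeka: 10:15–11:30, 16:15–17:15.
Brynn ∩ Emeka ∩ Jun: 16:15–16:30.
Brynn ∩ Emeka ∩ Jun ∩ Ravi: 16:15–16:30.
Windows ≥ 15 min: 16:15–16:30.
Earliest such window starts at 16:15.

16:15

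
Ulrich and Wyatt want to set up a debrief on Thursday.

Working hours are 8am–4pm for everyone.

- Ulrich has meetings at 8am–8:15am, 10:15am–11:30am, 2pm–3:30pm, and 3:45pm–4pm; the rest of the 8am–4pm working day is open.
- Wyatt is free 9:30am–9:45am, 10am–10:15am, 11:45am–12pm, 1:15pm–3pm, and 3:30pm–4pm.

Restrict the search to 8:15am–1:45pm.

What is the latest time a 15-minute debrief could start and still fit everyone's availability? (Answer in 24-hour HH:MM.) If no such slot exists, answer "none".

13:30

Ulrich free within 08:00–16:00: 08:15–10:15, 11:30–14:00, 15:30–15:45.
Ulrich ∩ Wyatt: 09:30–09:45, 10:00–10:15, 11:45–12:00, 13:15–14:00, 15:30–15:45.
Restricted to 08:15–13:45: 09:30–09:45, 10:00–10:15, 11:45–12:00, 13:15–13:45.
Windows ≥ 15 min: 09:30–09:45, 10:00–10:15, 11:45–12:00, 13:15–13:45.
Latest start in the last window 13:15–13:45 is 13:45 − 15 min = 13:30.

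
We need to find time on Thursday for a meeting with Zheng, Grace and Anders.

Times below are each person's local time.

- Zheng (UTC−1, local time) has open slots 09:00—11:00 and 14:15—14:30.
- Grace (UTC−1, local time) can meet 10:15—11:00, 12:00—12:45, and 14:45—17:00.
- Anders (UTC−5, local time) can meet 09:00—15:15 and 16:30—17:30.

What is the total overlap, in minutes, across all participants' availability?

Zheng → UTC: 10:00–12:00, 15:15–15:30.
Grace → UTC: 11:15–12:00, 13:00–13:45, 15:45–18:00.
Anders → UTC: 14:00–20:15, 21:30–22:30.
Zheng ∩ Grace: 11:15–12:00.
Zheng ∩ Grace ∩ Anders: (none).
Total common minutes: 0.

0 minutes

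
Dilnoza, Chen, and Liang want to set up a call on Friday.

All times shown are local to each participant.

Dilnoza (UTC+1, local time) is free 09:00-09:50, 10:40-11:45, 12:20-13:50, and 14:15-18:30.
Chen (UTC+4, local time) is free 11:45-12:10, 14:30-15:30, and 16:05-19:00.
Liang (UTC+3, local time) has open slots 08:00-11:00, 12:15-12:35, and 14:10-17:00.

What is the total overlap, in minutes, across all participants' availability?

Dilnoza → UTC: 08:00–08:50, 09:40–10:45, 11:20–12:50, 13:15–17:30.
Chen → UTC: 07:45–08:10, 10:30–11:30, 12:05–15:00.
Liang → UTC: 05:00–08:00, 09:15–09:35, 11:10–14:00.
Dilnoza ∩ Chen: 08:00–08:10, 10:30–10:45, 11:20–11:30, 12:05–12:50, 13:15–15:00.
Dilnoza ∩ Chen ∩ Liang: 11:20–11:30, 12:05–12:50, 13:15–14:00.
Total common minutes: 10 + 45 + 45 = 100.

100 minutes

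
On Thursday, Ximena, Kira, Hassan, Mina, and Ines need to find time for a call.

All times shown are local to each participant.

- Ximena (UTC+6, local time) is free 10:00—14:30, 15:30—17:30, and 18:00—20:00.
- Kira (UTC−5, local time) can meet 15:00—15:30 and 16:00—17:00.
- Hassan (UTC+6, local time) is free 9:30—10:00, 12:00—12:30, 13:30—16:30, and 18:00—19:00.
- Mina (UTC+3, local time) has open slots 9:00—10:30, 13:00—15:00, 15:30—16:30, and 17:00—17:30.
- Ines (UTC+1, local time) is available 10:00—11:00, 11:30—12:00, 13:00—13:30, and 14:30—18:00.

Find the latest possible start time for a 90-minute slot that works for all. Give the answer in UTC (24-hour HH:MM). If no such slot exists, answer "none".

Ximena → UTC: 04:00–08:30, 09:30–11:30, 12:00–14:00.
Kira → UTC: 20:00–20:30, 21:00–22:00.
Hassan → UTC: 03:30–04:00, 06:00–06:30, 07:30–10:30, 12:00–13:00.
Mina → UTC: 06:00–07:30, 10:00–12:00, 12:30–13:30, 14:00–14:30.
Ines → UTC: 09:00–10:00, 10:30–11:00, 12:00–12:30, 13:30–17:00.
Ximena ∩ Kira: (none).
Ximena ∩ Kira ∩ Hassan: (none).
Ximena ∩ Kira ∩ Hassan ∩ Mina: (none).
Ximena ∩ Kira ∩ Hassan ∩ Mina ∩ Ines: (none).
Windows ≥ 90 min: (none).

none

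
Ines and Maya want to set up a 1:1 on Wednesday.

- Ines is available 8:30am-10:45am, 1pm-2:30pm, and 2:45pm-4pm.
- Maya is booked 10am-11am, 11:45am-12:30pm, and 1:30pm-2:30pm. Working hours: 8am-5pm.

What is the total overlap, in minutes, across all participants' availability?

195 minutes

Maya free within 08:00–17:00: 08:00–10:00, 11:00–11:45, 12:30–13:30, 14:30–17:00.
Ines ∩ Maya: 08:30–10:00, 13:00–13:30, 14:45–16:00.
Total common minutes: 90 + 30 + 75 = 195.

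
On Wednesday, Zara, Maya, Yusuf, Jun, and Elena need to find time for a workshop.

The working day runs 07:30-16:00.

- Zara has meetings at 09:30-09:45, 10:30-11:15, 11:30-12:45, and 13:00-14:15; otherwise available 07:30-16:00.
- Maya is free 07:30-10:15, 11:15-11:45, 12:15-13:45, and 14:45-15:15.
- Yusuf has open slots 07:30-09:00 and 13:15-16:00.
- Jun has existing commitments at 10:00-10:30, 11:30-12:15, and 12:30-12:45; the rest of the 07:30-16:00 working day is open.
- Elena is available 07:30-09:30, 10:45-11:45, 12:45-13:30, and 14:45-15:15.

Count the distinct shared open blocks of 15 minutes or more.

2

Zara free within 07:30–16:00: 07:30–09:30, 09:45–10:30, 11:15–11:30, 12:45–13:00, 14:15–16:00.
Jun free within 07:30–16:00: 07:30–10:00, 10:30–11:30, 12:15–12:30, 12:45–16:00.
Zara ∩ Maya: 07:30–09:30, 09:45–10:15, 11:15–11:30, 12:45–13:00, 14:45–15:15.
Zara ∩ Maya ∩ Yusuf: 07:30–09:00, 14:45–15:15.
Zara ∩ Maya ∩ Yusuf ∩ Jun: 07:30–09:00, 14:45–15:15.
Zara ∩ Maya ∩ Yusuf ∩ Jun ∩ Elena: 07:30–09:00, 14:45–15:15.
Windows ≥ 15 min: 07:30–09:00, 14:45–15:15.
That's 2 windows.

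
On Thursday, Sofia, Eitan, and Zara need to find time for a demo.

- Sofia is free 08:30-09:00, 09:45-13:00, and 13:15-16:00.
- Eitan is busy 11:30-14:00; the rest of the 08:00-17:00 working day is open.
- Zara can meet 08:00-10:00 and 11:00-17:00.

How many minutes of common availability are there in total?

195 minutes

Eitan free within 08:00–17:00: 08:00–11:30, 14:00–17:00.
Sofia ∩ Eitan: 08:30–09:00, 09:45–11:30, 14:00–16:00.
Sofia ∩ Eitan ∩ Zara: 08:30–09:00, 09:45–10:00, 11:00–11:30, 14:00–16:00.
Total common minutes: 30 + 15 + 30 + 120 = 195.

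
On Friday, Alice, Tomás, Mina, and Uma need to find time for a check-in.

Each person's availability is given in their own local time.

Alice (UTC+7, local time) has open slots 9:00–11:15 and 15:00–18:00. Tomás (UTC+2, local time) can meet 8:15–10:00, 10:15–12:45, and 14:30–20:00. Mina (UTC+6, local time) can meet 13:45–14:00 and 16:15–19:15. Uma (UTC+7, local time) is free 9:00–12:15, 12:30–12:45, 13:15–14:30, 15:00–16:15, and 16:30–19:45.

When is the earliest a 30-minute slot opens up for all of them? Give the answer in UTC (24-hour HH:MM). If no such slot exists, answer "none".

10:15

Alice → UTC: 02:00–04:15, 08:00–11:00.
Tomás → UTC: 06:15–08:00, 08:15–10:45, 12:30–18:00.
Mina → UTC: 07:45–08:00, 10:15–13:15.
Uma → UTC: 02:00–05:15, 05:30–05:45, 06:15–07:30, 08:00–09:15, 09:30–12:45.
Alice ∩ Tomás: 08:15–10:45.
Alice ∩ Tomás ∩ Mina: 10:15–10:45.
Alice ∩ Tomás ∩ Mina ∩ Uma: 10:15–10:45.
Windows ≥ 30 min: 10:15–10:45.
Earliest such window starts at 10:15.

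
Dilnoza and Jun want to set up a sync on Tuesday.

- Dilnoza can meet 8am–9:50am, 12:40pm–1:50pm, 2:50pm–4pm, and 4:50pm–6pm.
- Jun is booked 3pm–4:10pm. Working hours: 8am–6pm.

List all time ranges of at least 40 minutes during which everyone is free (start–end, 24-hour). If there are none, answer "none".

08:00–09:50, 12:40–13:50, 16:50–18:00

Jun free within 08:00–18:00: 08:00–15:00, 16:10–18:00.
Dilnoza ∩ Jun: 08:00–09:50, 12:40–13:50, 14:50–15:00, 16:50–18:00.
Windows ≥ 40 min: 08:00–09:50, 12:40–13:50, 16:50–18:00.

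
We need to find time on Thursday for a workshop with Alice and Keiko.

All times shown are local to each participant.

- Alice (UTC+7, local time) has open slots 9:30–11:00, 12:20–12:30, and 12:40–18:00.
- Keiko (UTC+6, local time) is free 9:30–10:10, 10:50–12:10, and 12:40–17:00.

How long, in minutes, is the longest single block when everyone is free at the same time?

Alice → UTC: 02:30–04:00, 05:20–05:30, 05:40–11:00.
Keiko → UTC: 03:30–04:10, 04:50–06:10, 06:40–11:00.
Alice ∩ Keiko: 03:30–04:00, 05:20–05:30, 05:40–06:10, 06:40–11:00.
Common window lengths: 30, 10, 30, 260 min; longest is 260.

260 minutes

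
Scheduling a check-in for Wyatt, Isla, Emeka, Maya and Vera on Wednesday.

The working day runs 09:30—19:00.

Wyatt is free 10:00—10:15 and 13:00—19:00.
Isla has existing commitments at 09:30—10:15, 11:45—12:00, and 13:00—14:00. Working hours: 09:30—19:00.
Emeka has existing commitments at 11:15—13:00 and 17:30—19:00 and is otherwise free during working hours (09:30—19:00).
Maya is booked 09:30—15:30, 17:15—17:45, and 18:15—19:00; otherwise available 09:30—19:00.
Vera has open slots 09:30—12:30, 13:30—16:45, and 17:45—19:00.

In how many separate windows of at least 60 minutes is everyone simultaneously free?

1

Isla free within 09:30–19:00: 10:15–11:45, 12:00–13:00, 14:00–19:00.
Emeka free within 09:30–19:00: 09:30–11:15, 13:00–17:30.
Maya free within 09:30–19:00: 15:30–17:15, 17:45–18:15.
Wyatt ∩ Isla: 14:00–19:00.
Wyatt ∩ Isla ∩ Emeka: 14:00–17:30.
Wyatt ∩ Isla ∩ Emeka ∩ Maya: 15:30–17:15.
Wyatt ∩ Isla ∩ Emeka ∩ Maya ∩ Vera: 15:30–16:45.
Windows ≥ 60 min: 15:30–16:45.
That's 1 window.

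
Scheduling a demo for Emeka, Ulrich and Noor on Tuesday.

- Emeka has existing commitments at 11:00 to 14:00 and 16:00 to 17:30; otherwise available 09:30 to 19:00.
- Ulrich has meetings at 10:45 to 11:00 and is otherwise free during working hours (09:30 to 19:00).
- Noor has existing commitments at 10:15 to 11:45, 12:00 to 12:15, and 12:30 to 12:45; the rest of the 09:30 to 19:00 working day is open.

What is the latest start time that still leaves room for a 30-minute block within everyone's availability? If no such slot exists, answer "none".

Emeka free within 09:30–19:00: 09:30–11:00, 14:00–16:00, 17:30–19:00.
Ulrich free within 09:30–19:00: 09:30–10:45, 11:00–19:00.
Noor free within 09:30–19:00: 09:30–10:15, 11:45–12:00, 12:15–12:30, 12:45–19:00.
Emeka ∩ Ulrich: 09:30–10:45, 14:00–16:00, 17:30–19:00.
Emeka ∩ Ulrich ∩ Noor: 09:30–10:15, 14:00–16:00, 17:30–19:00.
Windows ≥ 30 min: 09:30–10:15, 14:00–16:00, 17:30–19:00.
Latest start in the last window 17:30–19:00 is 19:00 − 30 min = 18:30.

18:30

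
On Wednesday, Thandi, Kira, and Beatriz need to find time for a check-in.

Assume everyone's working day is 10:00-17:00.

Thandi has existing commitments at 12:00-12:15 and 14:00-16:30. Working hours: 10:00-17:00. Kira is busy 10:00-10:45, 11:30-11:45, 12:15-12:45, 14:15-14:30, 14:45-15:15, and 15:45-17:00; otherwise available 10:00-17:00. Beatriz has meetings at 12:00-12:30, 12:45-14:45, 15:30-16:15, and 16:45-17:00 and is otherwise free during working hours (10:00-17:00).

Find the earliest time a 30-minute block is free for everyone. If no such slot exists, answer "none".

Thandi free within 10:00–17:00: 10:00–12:00, 12:15–14:00, 16:30–17:00.
Kira free within 10:00–17:00: 10:45–11:30, 11:45–12:15, 12:45–14:15, 14:30–14:45, 15:15–15:45.
Beatriz free within 10:00–17:00: 10:00–12:00, 12:30–12:45, 14:45–15:30, 16:15–16:45.
Thandi ∩ Kira: 10:45–11:30, 11:45–12:00, 12:45–14:00.
Thandi ∩ Kira ∩ Beatriz: 10:45–11:30, 11:45–12:00.
Windows ≥ 30 min: 10:45–11:30.
Earliest such window starts at 10:45.

10:45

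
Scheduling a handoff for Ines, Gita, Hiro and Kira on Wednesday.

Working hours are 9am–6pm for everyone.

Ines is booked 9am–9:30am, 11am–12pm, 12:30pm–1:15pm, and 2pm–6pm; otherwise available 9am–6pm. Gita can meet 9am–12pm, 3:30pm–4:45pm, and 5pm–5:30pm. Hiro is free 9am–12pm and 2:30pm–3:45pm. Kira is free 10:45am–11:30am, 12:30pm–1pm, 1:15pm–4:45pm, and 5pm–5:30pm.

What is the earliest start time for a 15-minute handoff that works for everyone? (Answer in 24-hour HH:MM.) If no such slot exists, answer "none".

10:45

Ines free within 09:00–18:00: 09:30–11:00, 12:00–12:30, 13:15–14:00.
Ines ∩ Gita: 09:30–11:00.
Ines ∩ Gita ∩ Hiro: 09:30–11:00.
Ines ∩ Gita ∩ Hiro ∩ Kira: 10:45–11:00.
Windows ≥ 15 min: 10:45–11:00.
Earliest such window starts at 10:45.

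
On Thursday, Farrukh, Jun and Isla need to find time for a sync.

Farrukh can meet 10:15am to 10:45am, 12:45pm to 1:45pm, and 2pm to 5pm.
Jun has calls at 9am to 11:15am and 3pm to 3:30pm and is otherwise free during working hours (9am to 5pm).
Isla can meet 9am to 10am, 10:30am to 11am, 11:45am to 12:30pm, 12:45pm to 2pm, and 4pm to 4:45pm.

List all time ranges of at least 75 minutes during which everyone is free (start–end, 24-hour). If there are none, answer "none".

Jun free within 09:00–17:00: 11:15–15:00, 15:30–17:00.
Farrukh ∩ Jun: 12:45–13:45, 14:00–15:00, 15:30–17:00.
Farrukh ∩ Jun ∩ Isla: 12:45–13:45, 16:00–16:45.
Windows ≥ 75 min: (none).

none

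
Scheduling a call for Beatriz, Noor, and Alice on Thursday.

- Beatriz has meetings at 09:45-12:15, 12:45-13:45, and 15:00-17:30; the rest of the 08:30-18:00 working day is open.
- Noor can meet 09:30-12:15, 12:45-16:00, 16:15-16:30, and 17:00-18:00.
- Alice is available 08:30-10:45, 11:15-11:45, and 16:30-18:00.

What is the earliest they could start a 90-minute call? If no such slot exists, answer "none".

none

Beatriz free within 08:30–18:00: 08:30–09:45, 12:15–12:45, 13:45–15:00, 17:30–18:00.
Beatriz ∩ Noor: 09:30–09:45, 13:45–15:00, 17:30–18:00.
Beatriz ∩ Noor ∩ Alice: 09:30–09:45, 17:30–18:00.
Windows ≥ 90 min: (none).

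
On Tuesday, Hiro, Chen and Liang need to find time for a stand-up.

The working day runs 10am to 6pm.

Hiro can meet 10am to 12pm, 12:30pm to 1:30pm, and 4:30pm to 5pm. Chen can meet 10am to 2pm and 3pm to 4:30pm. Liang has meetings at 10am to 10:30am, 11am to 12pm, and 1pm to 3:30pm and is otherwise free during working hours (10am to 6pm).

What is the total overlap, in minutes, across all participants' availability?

Liang free within 10:00–18:00: 10:30–11:00, 12:00–13:00, 15:30–18:00.
Hiro ∩ Chen: 10:00–12:00, 12:30–13:30.
Hiro ∩ Chen ∩ Liang: 10:30–11:00, 12:30–13:00.
Total common minutes: 30 + 30 = 60.

60 minutes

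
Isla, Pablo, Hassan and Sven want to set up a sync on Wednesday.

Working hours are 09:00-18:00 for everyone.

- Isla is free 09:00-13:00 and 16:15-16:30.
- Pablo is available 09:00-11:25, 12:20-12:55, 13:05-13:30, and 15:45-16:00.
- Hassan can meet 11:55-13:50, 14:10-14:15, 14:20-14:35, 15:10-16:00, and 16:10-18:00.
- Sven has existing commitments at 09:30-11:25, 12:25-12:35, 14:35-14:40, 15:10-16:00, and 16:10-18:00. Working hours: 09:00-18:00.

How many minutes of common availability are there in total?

Sven free within 09:00–18:00: 09:00–09:30, 11:25–12:25, 12:35–14:35, 14:40–15:10, 16:00–16:10.
Isla ∩ Pablo: 09:00–11:25, 12:20–12:55.
Isla ∩ Pablo ∩ Hassan: 12:20–12:55.
Isla ∩ Pablo ∩ Hassan ∩ Sven: 12:20–12:25, 12:35–12:55.
Total common minutes: 5 + 20 = 25.

25 minutes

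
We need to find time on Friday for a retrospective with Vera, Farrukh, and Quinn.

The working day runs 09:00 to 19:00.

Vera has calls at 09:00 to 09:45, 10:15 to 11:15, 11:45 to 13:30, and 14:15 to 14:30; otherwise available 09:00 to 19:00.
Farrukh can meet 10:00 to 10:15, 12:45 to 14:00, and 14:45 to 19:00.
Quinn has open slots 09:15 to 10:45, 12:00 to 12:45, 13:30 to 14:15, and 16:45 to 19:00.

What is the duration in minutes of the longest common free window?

135 minutes

Vera free within 09:00–19:00: 09:45–10:15, 11:15–11:45, 13:30–14:15, 14:30–19:00.
Vera ∩ Farrukh: 10:00–10:15, 13:30–14:00, 14:45–19:00.
Vera ∩ Farrukh ∩ Quinn: 10:00–10:15, 13:30–14:00, 16:45–19:00.
Common window lengths: 15, 30, 135 min; longest is 135.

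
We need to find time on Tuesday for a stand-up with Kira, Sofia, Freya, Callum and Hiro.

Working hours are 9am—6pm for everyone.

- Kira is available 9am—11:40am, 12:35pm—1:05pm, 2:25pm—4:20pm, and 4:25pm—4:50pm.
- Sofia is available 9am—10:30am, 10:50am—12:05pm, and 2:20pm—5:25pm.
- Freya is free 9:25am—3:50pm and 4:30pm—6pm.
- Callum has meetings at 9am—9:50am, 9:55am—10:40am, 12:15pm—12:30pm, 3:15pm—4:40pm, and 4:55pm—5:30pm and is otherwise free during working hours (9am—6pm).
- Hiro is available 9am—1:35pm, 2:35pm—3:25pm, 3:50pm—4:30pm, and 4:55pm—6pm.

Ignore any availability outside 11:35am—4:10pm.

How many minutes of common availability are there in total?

45 minutes

Callum free within 09:00–18:00: 09:50–09:55, 10:40–12:15, 12:30–15:15, 16:40–16:55, 17:30–18:00.
Kira ∩ Sofia: 09:00–10:30, 10:50–11:40, 14:25–16:20, 16:25–16:50.
Kira ∩ Sofia ∩ Freya: 09:25–10:30, 10:50–11:40, 14:25–15:50, 16:30–16:50.
Kira ∩ Sofia ∩ Freya ∩ Callum: 09:50–09:55, 10:50–11:40, 14:25–15:15, 16:40–16:50.
Kira ∩ Sofia ∩ Freya ∩ Callum ∩ Hiro: 09:50–09:55, 10:50–11:40, 14:35–15:15.
Restricted to 11:35–16:10: 11:35–11:40, 14:35–15:15.
Total common minutes: 5 + 40 = 45.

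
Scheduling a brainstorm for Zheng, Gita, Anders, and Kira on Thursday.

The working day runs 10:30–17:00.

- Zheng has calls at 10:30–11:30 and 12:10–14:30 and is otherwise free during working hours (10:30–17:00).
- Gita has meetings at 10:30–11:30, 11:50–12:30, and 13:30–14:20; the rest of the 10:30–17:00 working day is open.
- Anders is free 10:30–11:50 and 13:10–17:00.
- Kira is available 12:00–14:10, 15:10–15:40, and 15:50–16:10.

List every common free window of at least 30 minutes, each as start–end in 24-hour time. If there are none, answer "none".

15:10–15:40

Zheng free within 10:30–17:00: 11:30–12:10, 14:30–17:00.
Gita free within 10:30–17:00: 11:30–11:50, 12:30–13:30, 14:20–17:00.
Zheng ∩ Gita: 11:30–11:50, 14:30–17:00.
Zheng ∩ Gita ∩ Anders: 11:30–11:50, 14:30–17:00.
Zheng ∩ Gita ∩ Anders ∩ Kira: 15:10–15:40, 15:50–16:10.
Windows ≥ 30 min: 15:10–15:40.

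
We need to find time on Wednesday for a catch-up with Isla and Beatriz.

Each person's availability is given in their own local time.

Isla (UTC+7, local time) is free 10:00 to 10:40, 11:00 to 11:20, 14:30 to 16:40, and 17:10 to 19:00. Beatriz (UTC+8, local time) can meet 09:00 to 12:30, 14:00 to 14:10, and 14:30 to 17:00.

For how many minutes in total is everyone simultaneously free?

Isla → UTC: 03:00–03:40, 04:00–04:20, 07:30–09:40, 10:10–12:00.
Beatriz → UTC: 01:00–04:30, 06:00–06:10, 06:30–09:00.
Isla ∩ Beatriz: 03:00–03:40, 04:00–04:20, 07:30–09:00.
Total common minutes: 40 + 20 + 90 = 150.

150 minutes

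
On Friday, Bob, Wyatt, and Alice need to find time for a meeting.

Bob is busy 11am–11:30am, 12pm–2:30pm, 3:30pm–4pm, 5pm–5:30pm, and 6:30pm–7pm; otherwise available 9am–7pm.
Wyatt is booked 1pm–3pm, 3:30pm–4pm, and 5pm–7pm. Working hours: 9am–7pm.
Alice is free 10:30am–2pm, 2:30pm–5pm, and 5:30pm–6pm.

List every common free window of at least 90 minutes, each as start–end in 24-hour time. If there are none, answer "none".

Bob free within 09:00–19:00: 09:00–11:00, 11:30–12:00, 14:30–15:30, 16:00–17:00, 17:30–18:30.
Wyatt free within 09:00–19:00: 09:00–13:00, 15:00–15:30, 16:00–17:00.
Bob ∩ Wyatt: 09:00–11:00, 11:30–12:00, 15:00–15:30, 16:00–17:00.
Bob ∩ Wyatt ∩ Alice: 10:30–11:00, 11:30–12:00, 15:00–15:30, 16:00–17:00.
Windows ≥ 90 min: (none).

none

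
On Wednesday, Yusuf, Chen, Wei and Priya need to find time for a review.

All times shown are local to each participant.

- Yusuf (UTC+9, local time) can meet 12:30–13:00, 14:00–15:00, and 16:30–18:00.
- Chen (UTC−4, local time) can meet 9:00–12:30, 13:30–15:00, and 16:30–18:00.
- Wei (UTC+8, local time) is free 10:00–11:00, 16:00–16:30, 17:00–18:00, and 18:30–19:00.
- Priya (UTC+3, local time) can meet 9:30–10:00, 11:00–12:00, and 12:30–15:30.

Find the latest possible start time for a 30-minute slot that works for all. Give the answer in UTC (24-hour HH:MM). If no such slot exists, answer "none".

none

Yusuf → UTC: 03:30–04:00, 05:00–06:00, 07:30–09:00.
Chen → UTC: 13:00–16:30, 17:30–19:00, 20:30–22:00.
Wei → UTC: 02:00–03:00, 08:00–08:30, 09:00–10:00, 10:30–11:00.
Priya → UTC: 06:30–07:00, 08:00–09:00, 09:30–12:30.
Yusuf ∩ Chen: (none).
Yusuf ∩ Chen ∩ Wei: (none).
Yusuf ∩ Chen ∩ Wei ∩ Priya: (none).
Windows ≥ 30 min: (none).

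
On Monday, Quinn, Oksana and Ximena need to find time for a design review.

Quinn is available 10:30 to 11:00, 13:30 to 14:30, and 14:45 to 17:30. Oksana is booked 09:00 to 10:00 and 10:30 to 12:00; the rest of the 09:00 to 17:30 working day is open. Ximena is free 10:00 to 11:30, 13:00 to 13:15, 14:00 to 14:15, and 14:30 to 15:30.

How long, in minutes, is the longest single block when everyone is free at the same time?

Oksana free within 09:00–17:30: 10:00–10:30, 12:00–17:30.
Quinn ∩ Oksana: 13:30–14:30, 14:45–17:30.
Quinn ∩ Oksana ∩ Ximena: 14:00–14:15, 14:45–15:30.
Common window lengths: 15, 45 min; longest is 45.

45 minutes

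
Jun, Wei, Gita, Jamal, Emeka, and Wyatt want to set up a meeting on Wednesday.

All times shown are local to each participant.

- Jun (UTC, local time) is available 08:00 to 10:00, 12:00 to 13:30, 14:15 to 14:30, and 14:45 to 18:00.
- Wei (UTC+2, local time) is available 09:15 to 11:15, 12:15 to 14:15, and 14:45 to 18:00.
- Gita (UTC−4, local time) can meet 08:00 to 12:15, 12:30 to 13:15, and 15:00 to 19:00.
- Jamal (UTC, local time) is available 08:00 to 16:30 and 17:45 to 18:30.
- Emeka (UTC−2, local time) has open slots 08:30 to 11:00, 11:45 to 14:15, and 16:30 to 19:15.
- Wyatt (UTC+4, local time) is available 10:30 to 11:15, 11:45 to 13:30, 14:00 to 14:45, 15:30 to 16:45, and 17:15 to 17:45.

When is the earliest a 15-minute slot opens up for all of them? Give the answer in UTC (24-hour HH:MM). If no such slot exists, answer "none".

12:00

Jun → UTC: 08:00–10:00, 12:00–13:30, 14:15–14:30, 14:45–18:00.
Wei → UTC: 07:15–09:15, 10:15–12:15, 12:45–16:00.
Gita → UTC: 12:00–16:15, 16:30–17:15, 19:00–23:00.
Jamal → UTC: 08:00–16:30, 17:45–18:30.
Emeka → UTC: 10:30–13:00, 13:45–16:15, 18:30–21:15.
Wyatt → UTC: 06:30–07:15, 07:45–09:30, 10:00–10:45, 11:30–12:45, 13:15–13:45.
Jun ∩ Wei: 08:00–09:15, 12:00–12:15, 12:45–13:30, 14:15–14:30, 14:45–16:00.
Jun ∩ Wei ∩ Gita: 12:00–12:15, 12:45–13:30, 14:15–14:30, 14:45–16:00.
Jun ∩ Wei ∩ Gita ∩ Jamal: 12:00–12:15, 12:45–13:30, 14:15–14:30, 14:45–16:00.
Jun ∩ Wei ∩ Gita ∩ Jamal ∩ Emeka: 12:00–12:15, 12:45–13:00, 14:15–14:30, 14:45–16:00.
Jun ∩ Wei ∩ Gita ∩ Jamal ∩ Emeka ∩ Wyatt: 12:00–12:15.
Windows ≥ 15 min: 12:00–12:15.
Earliest such window starts at 12:00.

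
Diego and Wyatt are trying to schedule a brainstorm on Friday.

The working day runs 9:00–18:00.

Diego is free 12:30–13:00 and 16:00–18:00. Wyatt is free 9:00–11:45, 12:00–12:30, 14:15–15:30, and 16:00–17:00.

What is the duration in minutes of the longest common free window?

Diego ∩ Wyatt: 16:00–17:00.
Single common window of 60 minutes.

60 minutes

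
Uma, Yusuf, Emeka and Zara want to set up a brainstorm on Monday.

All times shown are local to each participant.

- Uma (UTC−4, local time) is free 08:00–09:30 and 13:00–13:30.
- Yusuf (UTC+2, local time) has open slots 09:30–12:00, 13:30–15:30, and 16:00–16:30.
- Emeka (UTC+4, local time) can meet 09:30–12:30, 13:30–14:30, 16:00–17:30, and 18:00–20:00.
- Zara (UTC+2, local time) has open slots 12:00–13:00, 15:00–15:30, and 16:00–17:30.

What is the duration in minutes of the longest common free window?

Uma → UTC: 12:00–13:30, 17:00–17:30.
Yusuf → UTC: 07:30–10:00, 11:30–13:30, 14:00–14:30.
Emeka → UTC: 05:30–08:30, 09:30–10:30, 12:00–13:30, 14:00–16:00.
Zara → UTC: 10:00–11:00, 13:00–13:30, 14:00–15:30.
Uma ∩ Yusuf: 12:00–13:30.
Uma ∩ Yusuf ∩ Emeka: 12:00–13:30.
Uma ∩ Yusuf ∩ Emeka ∩ Zara: 13:00–13:30.
Single common window of 30 minutes.

30 minutes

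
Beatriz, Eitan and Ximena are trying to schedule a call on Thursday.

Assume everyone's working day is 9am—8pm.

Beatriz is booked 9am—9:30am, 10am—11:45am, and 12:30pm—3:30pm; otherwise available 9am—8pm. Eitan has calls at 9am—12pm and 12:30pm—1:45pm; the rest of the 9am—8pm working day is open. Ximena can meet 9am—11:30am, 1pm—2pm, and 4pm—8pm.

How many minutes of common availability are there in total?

240 minutes

Beatriz free within 09:00–20:00: 09:30–10:00, 11:45–12:30, 15:30–20:00.
Eitan free within 09:00–20:00: 12:00–12:30, 13:45–20:00.
Beatriz ∩ Eitan: 12:00–12:30, 15:30–20:00.
Beatriz ∩ Eitan ∩ Ximena: 16:00–20:00.
Total common minutes: 240.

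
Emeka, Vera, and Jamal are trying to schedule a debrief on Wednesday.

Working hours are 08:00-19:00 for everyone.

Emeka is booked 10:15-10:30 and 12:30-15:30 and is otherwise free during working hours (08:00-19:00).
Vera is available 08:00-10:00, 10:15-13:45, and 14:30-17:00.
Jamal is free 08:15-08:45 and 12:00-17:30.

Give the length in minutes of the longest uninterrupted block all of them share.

Emeka free within 08:00–19:00: 08:00–10:15, 10:30–12:30, 15:30–19:00.
Emeka ∩ Vera: 08:00–10:00, 10:30–12:30, 15:30–17:00.
Emeka ∩ Vera ∩ Jamal: 08:15–08:45, 12:00–12:30, 15:30–17:00.
Common window lengths: 30, 30, 90 min; longest is 90.

90 minutes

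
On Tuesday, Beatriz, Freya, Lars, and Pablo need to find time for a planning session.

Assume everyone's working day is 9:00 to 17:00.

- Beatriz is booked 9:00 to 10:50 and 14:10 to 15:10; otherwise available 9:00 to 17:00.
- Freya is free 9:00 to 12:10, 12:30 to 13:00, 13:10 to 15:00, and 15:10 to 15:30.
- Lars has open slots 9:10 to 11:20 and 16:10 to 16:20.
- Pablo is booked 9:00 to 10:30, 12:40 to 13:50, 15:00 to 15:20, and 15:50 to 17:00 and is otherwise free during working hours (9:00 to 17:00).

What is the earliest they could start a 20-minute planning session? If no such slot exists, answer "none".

10:50

Beatriz free within 09:00–17:00: 10:50–14:10, 15:10–17:00.
Pablo free within 09:00–17:00: 10:30–12:40, 13:50–15:00, 15:20–15:50.
Beatriz ∩ Freya: 10:50–12:10, 12:30–13:00, 13:10–14:10, 15:10–15:30.
Beatriz ∩ Freya ∩ Lars: 10:50–11:20.
Beatriz ∩ Freya ∩ Lars ∩ Pablo: 10:50–11:20.
Windows ≥ 20 min: 10:50–11:20.
Earliest such window starts at 10:50.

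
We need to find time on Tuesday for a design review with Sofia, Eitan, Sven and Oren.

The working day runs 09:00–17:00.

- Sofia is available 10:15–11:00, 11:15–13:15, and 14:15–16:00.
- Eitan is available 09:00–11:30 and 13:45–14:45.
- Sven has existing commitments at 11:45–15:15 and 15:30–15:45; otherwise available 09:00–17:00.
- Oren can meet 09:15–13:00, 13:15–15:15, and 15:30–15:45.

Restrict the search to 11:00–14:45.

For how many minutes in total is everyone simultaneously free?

Sven free within 09:00–17:00: 09:00–11:45, 15:15–15:30, 15:45–17:00.
Sofia ∩ Eitan: 10:15–11:00, 11:15–11:30, 14:15–14:45.
Sofia ∩ Eitan ∩ Sven: 10:15–11:00, 11:15–11:30.
Sofia ∩ Eitan ∩ Sven ∩ Oren: 10:15–11:00, 11:15–11:30.
Restricted to 11:00–14:45: 11:15–11:30.
Total common minutes: 15.

15 minutes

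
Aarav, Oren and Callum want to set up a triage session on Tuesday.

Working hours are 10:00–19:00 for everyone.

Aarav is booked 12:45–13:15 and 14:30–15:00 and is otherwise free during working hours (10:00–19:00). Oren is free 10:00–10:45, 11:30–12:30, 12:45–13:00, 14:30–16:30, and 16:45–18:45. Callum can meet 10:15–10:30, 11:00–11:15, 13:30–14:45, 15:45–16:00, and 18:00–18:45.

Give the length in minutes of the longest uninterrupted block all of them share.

Aarav free within 10:00–19:00: 10:00–12:45, 13:15–14:30, 15:00–19:00.
Aarav ∩ Oren: 10:00–10:45, 11:30–12:30, 15:00–16:30, 16:45–18:45.
Aarav ∩ Oren ∩ Callum: 10:15–10:30, 15:45–16:00, 18:00–18:45.
Common window lengths: 15, 15, 45 min; longest is 45.

45 minutes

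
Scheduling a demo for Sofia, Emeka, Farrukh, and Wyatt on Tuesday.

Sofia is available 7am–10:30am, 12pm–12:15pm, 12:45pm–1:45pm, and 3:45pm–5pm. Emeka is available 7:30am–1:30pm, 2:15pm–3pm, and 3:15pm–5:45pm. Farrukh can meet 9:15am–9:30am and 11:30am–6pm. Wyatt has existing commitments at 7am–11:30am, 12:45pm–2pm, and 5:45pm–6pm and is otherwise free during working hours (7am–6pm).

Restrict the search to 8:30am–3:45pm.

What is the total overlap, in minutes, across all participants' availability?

15 minutes

Wyatt free within 07:00–18:00: 11:30–12:45, 14:00–17:45.
Sofia ∩ Emeka: 07:30–10:30, 12:00–12:15, 12:45–13:30, 15:45–17:00.
Sofia ∩ Emeka ∩ Farrukh: 09:15–09:30, 12:00–12:15, 12:45–13:30, 15:45–17:00.
Sofia ∩ Emeka ∩ Farrukh ∩ Wyatt: 12:00–12:15, 15:45–17:00.
Restricted to 08:30–15:45: 12:00–12:15.
Total common minutes: 15.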